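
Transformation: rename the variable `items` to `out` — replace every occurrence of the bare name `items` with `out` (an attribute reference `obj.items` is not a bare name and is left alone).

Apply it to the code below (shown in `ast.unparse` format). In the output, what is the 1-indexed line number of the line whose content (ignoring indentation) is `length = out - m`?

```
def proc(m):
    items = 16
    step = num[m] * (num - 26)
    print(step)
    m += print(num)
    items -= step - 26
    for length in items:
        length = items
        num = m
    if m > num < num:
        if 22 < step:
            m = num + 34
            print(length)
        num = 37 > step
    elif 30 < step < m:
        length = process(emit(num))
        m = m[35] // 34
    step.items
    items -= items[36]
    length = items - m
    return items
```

Transformed code:
def proc(m):
    out = 16
    step = num[m] * (num - 26)
    print(step)
    m += print(num)
    out -= step - 26
    for length in out:
        length = out
        num = m
    if m > num < num:
        if 22 < step:
            m = num + 34
            print(length)
        num = 37 > step
    elif 30 < step < m:
        length = process(emit(num))
        m = m[35] // 34
    step.items
    out -= out[36]
    length = out - m
    return out

20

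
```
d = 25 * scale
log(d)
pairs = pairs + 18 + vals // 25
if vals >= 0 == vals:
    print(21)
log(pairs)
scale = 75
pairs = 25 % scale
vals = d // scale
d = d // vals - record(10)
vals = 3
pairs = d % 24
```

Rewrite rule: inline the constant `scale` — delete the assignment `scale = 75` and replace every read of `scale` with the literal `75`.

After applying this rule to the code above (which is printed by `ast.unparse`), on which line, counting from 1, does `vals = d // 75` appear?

8

Transformed code:
d = 25 * 75
log(d)
pairs = pairs + 18 + vals // 25
if vals >= 0 == vals:
    print(21)
log(pairs)
pairs = 25 % 75
vals = d // 75
d = d // vals - record(10)
vals = 3
pairs = d % 24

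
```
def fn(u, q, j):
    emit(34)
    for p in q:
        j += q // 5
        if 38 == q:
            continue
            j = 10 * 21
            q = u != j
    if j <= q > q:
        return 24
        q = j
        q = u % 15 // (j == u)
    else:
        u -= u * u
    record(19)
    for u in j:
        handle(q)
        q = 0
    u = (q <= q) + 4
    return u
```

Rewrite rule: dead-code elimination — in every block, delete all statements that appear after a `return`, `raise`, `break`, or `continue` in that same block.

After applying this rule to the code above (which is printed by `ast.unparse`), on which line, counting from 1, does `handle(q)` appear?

Transformed code:
def fn(u, q, j):
    emit(34)
    for p in q:
        j += q // 5
        if 38 == q:
            continue
    if j <= q > q:
        return 24
    else:
        u -= u * u
    record(19)
    for u in j:
        handle(q)
        q = 0
    u = (q <= q) + 4
    return u

13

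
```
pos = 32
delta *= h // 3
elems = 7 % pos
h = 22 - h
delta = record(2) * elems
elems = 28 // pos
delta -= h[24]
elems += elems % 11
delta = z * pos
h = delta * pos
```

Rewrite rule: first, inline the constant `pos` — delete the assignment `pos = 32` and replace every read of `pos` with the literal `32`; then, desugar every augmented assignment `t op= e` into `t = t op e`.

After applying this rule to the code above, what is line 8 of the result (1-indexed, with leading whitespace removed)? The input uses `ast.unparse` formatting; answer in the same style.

Transformed code:
delta = delta * (h // 3)
elems = 7 % 32
h = 22 - h
delta = record(2) * elems
elems = 28 // 32
delta = delta - h[24]
elems = elems + elems % 11
delta = z * 32
h = delta * 32

delta = z * 32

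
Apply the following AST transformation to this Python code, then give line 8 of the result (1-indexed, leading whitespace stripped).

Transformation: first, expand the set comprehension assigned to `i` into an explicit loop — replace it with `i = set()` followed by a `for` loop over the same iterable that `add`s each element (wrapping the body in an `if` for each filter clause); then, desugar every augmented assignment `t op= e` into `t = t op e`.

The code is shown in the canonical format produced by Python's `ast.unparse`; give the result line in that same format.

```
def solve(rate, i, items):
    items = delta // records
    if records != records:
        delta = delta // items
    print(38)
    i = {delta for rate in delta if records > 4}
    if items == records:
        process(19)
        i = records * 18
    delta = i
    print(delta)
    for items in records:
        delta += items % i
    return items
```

if records > 4:

Transformed code:
def solve(rate, i, items):
    items = delta // records
    if records != records:
        delta = delta // items
    print(38)
    i = set()
    for rate in delta:
        if records > 4:
            i.add(delta)
    if items == records:
        process(19)
        i = records * 18
    delta = i
    print(delta)
    for items in records:
        delta = delta + items % i
    return items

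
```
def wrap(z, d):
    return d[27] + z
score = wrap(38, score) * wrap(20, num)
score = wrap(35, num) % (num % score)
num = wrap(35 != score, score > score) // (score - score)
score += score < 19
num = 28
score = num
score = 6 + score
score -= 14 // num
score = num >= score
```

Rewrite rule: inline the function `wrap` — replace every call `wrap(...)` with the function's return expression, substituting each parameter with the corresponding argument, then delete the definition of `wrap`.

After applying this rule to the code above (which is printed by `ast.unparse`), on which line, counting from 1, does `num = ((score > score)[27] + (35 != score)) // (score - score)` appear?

3

Transformed code:
score = (score[27] + 38) * (num[27] + 20)
score = (num[27] + 35) % (num % score)
num = ((score > score)[27] + (35 != score)) // (score - score)
score += score < 19
num = 28
score = num
score = 6 + score
score -= 14 // num
score = num >= score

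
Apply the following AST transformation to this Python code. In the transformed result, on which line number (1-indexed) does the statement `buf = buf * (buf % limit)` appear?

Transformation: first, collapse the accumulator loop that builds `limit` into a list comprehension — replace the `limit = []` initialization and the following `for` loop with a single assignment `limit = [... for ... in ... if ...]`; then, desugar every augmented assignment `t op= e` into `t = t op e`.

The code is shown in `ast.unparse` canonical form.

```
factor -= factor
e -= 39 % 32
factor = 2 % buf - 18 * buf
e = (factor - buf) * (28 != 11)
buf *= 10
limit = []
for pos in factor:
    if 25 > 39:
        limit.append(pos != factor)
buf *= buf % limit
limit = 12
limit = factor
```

Transformed code:
factor = factor - factor
e = e - 39 % 32
factor = 2 % buf - 18 * buf
e = (factor - buf) * (28 != 11)
buf = buf * 10
limit = [pos != factor for pos in factor if 25 > 39]
buf = buf * (buf % limit)
limit = 12
limit = factor

7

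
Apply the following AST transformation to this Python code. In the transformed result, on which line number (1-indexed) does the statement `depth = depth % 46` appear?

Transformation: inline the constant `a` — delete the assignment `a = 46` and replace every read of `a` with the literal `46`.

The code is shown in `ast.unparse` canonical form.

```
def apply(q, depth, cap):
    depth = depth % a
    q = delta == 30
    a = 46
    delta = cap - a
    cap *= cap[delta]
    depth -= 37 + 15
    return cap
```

2

Transformed code:
def apply(q, depth, cap):
    depth = depth % 46
    q = delta == 30
    delta = cap - 46
    cap *= cap[delta]
    depth -= 37 + 15
    return cap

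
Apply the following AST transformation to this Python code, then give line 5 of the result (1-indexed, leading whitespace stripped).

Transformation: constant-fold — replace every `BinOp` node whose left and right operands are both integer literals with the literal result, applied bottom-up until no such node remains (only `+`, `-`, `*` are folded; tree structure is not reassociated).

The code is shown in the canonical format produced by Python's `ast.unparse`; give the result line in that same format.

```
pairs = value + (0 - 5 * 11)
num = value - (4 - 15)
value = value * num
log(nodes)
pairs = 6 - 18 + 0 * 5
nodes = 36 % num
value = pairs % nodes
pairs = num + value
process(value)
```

Transformed code:
pairs = value + -55
num = value - -11
value = value * num
log(nodes)
pairs = -12
nodes = 36 % num
value = pairs % nodes
pairs = num + value
process(value)

pairs = -12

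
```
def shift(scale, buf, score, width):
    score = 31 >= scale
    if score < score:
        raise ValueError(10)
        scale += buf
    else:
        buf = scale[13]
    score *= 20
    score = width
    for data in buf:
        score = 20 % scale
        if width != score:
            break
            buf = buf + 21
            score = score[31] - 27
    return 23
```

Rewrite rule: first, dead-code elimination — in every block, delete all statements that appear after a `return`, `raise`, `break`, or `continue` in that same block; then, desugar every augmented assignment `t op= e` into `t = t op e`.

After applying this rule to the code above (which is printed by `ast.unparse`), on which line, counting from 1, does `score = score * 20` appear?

Transformed code:
def shift(scale, buf, score, width):
    score = 31 >= scale
    if score < score:
        raise ValueError(10)
    else:
        buf = scale[13]
    score = score * 20
    score = width
    for data in buf:
        score = 20 % scale
        if width != score:
            break
    return 23

7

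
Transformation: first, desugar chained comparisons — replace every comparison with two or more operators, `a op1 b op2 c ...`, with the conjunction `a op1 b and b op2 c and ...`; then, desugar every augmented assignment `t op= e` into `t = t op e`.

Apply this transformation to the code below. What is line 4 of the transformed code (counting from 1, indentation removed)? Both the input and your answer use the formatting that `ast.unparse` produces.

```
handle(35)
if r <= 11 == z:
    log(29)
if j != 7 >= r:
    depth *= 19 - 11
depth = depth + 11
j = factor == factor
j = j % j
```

if j != 7 and 7 >= r:

Transformed code:
handle(35)
if r <= 11 and 11 == z:
    log(29)
if j != 7 and 7 >= r:
    depth = depth * (19 - 11)
depth = depth + 11
j = factor == factor
j = j % j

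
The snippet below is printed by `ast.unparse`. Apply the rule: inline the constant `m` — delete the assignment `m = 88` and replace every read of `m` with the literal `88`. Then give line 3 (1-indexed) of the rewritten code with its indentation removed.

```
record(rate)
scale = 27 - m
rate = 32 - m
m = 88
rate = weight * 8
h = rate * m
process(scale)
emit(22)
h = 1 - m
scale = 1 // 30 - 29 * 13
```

rate = 32 - 88

Transformed code:
record(rate)
scale = 27 - 88
rate = 32 - 88
rate = weight * 8
h = rate * 88
process(scale)
emit(22)
h = 1 - 88
scale = 1 // 30 - 29 * 13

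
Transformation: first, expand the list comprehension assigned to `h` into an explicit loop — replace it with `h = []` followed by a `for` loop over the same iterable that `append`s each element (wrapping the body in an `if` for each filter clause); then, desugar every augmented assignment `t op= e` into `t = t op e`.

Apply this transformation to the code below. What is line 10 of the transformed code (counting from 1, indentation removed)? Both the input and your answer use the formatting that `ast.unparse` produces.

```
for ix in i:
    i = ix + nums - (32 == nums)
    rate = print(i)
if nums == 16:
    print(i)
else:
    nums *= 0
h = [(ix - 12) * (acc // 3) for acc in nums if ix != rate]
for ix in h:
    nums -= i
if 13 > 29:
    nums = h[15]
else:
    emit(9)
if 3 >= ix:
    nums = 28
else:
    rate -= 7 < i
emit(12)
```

if ix != rate:

Transformed code:
for ix in i:
    i = ix + nums - (32 == nums)
    rate = print(i)
if nums == 16:
    print(i)
else:
    nums = nums * 0
h = []
for acc in nums:
    if ix != rate:
        h.append((ix - 12) * (acc // 3))
for ix in h:
    nums = nums - i
if 13 > 29:
    nums = h[15]
else:
    emit(9)
if 3 >= ix:
    nums = 28
else:
    rate = rate - (7 < i)
emit(12)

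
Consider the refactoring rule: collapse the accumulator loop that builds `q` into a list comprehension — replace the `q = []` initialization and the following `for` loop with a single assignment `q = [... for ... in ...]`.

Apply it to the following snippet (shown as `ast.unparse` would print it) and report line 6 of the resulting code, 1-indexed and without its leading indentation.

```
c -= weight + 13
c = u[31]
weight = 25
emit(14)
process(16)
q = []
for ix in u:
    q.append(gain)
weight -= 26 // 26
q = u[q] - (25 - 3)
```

q = [gain for ix in u]

Transformed code:
c -= weight + 13
c = u[31]
weight = 25
emit(14)
process(16)
q = [gain for ix in u]
weight -= 26 // 26
q = u[q] - (25 - 3)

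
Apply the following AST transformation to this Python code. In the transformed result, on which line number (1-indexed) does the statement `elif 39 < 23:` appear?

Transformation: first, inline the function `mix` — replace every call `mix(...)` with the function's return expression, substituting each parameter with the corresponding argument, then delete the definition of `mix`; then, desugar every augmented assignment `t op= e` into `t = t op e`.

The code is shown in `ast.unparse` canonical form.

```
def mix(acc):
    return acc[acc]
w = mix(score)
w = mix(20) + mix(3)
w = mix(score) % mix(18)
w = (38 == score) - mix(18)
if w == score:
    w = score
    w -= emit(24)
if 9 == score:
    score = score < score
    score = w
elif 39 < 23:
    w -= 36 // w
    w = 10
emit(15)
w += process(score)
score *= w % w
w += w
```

11

Transformed code:
w = score[score]
w = 20[20] + 3[3]
w = score[score] % 18[18]
w = (38 == score) - 18[18]
if w == score:
    w = score
    w = w - emit(24)
if 9 == score:
    score = score < score
    score = w
elif 39 < 23:
    w = w - 36 // w
    w = 10
emit(15)
w = w + process(score)
score = score * (w % w)
w = w + w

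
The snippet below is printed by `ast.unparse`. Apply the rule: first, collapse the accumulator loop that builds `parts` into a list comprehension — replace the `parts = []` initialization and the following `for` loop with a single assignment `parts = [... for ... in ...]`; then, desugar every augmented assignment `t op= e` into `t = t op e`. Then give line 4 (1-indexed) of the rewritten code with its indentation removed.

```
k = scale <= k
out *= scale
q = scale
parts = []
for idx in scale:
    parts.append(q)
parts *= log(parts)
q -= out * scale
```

parts = [q for idx in scale]

Transformed code:
k = scale <= k
out = out * scale
q = scale
parts = [q for idx in scale]
parts = parts * log(parts)
q = q - out * scale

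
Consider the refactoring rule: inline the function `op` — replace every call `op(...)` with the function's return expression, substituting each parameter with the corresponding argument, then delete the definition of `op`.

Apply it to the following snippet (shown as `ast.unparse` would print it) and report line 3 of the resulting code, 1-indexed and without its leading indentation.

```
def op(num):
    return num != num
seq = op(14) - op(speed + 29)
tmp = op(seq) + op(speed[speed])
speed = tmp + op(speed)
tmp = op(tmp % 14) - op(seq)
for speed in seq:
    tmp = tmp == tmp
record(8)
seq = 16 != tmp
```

speed = tmp + (speed != speed)

Transformed code:
seq = (14 != 14) - (speed + 29 != speed + 29)
tmp = (seq != seq) + (speed[speed] != speed[speed])
speed = tmp + (speed != speed)
tmp = (tmp % 14 != tmp % 14) - (seq != seq)
for speed in seq:
    tmp = tmp == tmp
record(8)
seq = 16 != tmp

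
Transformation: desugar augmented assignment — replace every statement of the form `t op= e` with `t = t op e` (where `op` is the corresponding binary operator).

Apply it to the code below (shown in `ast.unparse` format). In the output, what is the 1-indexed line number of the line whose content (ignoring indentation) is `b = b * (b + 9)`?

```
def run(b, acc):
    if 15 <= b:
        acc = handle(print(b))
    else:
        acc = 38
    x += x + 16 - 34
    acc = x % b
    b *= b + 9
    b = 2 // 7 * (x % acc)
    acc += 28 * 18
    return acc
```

Transformed code:
def run(b, acc):
    if 15 <= b:
        acc = handle(print(b))
    else:
        acc = 38
    x = x + (x + 16 - 34)
    acc = x % b
    b = b * (b + 9)
    b = 2 // 7 * (x % acc)
    acc = acc + 28 * 18
    return acc

8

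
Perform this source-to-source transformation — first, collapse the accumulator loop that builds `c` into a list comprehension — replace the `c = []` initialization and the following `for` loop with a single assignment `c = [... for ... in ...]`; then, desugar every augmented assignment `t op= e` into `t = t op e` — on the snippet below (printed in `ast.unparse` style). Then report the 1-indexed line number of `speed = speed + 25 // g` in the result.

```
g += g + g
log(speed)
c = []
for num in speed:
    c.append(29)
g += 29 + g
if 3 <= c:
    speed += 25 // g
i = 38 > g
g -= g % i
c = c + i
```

6

Transformed code:
g = g + (g + g)
log(speed)
c = [29 for num in speed]
g = g + (29 + g)
if 3 <= c:
    speed = speed + 25 // g
i = 38 > g
g = g - g % i
c = c + i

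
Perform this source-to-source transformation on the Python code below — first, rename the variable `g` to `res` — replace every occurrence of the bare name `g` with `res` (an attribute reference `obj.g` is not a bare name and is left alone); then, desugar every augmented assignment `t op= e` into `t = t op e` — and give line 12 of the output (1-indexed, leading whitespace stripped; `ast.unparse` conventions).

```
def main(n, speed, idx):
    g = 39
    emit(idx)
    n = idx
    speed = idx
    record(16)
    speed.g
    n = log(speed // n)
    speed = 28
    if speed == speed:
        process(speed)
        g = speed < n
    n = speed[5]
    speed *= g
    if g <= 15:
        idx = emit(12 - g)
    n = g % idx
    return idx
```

Transformed code:
def main(n, speed, idx):
    res = 39
    emit(idx)
    n = idx
    speed = idx
    record(16)
    speed.g
    n = log(speed // n)
    speed = 28
    if speed == speed:
        process(speed)
        res = speed < n
    n = speed[5]
    speed = speed * res
    if res <= 15:
        idx = emit(12 - res)
    n = res % idx
    return idx

res = speed < n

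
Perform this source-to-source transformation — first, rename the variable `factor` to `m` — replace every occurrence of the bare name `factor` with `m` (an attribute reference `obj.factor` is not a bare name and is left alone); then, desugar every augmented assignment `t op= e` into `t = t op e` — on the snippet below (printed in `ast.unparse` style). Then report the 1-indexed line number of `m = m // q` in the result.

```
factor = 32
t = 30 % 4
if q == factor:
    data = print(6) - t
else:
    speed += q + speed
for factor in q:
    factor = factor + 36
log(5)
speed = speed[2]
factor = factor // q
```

Transformed code:
m = 32
t = 30 % 4
if q == m:
    data = print(6) - t
else:
    speed = speed + (q + speed)
for m in q:
    m = m + 36
log(5)
speed = speed[2]
m = m // q

11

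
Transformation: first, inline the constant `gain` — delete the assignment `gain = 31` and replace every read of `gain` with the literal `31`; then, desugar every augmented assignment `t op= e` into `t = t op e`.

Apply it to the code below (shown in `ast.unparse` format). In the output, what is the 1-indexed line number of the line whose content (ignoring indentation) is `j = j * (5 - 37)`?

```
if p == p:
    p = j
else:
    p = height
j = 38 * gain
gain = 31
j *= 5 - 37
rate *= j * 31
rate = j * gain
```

6

Transformed code:
if p == p:
    p = j
else:
    p = height
j = 38 * 31
j = j * (5 - 37)
rate = rate * (j * 31)
rate = j * 31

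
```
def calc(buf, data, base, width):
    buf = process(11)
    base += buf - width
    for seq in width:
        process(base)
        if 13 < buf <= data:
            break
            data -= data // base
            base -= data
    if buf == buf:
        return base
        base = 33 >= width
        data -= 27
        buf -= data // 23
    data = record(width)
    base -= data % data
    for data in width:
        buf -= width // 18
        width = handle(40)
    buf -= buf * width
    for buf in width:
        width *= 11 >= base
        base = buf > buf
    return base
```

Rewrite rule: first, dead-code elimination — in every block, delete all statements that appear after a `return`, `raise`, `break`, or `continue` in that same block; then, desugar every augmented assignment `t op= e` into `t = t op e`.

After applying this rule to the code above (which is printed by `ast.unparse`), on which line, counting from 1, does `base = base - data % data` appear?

11

Transformed code:
def calc(buf, data, base, width):
    buf = process(11)
    base = base + (buf - width)
    for seq in width:
        process(base)
        if 13 < buf <= data:
            break
    if buf == buf:
        return base
    data = record(width)
    base = base - data % data
    for data in width:
        buf = buf - width // 18
        width = handle(40)
    buf = buf - buf * width
    for buf in width:
        width = width * (11 >= base)
        base = buf > buf
    return base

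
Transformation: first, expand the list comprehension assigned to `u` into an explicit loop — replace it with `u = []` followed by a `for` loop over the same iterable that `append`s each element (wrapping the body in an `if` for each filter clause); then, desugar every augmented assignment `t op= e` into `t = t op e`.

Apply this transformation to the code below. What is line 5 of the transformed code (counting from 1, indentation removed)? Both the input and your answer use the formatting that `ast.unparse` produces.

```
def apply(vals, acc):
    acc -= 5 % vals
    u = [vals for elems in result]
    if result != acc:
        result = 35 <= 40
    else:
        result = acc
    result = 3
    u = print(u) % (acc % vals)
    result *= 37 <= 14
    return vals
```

Transformed code:
def apply(vals, acc):
    acc = acc - 5 % vals
    u = []
    for elems in result:
        u.append(vals)
    if result != acc:
        result = 35 <= 40
    else:
        result = acc
    result = 3
    u = print(u) % (acc % vals)
    result = result * (37 <= 14)
    return vals

u.append(vals)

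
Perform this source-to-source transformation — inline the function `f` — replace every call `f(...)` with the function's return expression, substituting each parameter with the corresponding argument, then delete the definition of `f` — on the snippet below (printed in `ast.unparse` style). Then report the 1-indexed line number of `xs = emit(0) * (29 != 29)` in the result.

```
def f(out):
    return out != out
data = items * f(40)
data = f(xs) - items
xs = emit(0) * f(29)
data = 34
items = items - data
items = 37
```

3

Transformed code:
data = items * (40 != 40)
data = (xs != xs) - items
xs = emit(0) * (29 != 29)
data = 34
items = items - data
items = 37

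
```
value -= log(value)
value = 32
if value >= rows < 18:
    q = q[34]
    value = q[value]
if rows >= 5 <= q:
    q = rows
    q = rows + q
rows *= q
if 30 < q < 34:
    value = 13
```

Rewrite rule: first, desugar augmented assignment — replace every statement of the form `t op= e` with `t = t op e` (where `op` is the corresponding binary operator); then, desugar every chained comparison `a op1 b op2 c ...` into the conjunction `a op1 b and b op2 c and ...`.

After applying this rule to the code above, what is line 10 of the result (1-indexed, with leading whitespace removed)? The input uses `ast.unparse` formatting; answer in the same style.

if 30 < q and q < 34:

Transformed code:
value = value - log(value)
value = 32
if value >= rows and rows < 18:
    q = q[34]
    value = q[value]
if rows >= 5 and 5 <= q:
    q = rows
    q = rows + q
rows = rows * q
if 30 < q and q < 34:
    value = 13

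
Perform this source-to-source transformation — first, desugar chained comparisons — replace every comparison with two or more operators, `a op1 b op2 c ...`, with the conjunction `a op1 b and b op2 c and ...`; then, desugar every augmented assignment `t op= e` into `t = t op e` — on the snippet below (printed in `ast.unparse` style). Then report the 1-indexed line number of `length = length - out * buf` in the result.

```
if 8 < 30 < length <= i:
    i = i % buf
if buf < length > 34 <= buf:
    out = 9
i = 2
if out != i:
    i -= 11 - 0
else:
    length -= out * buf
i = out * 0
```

Transformed code:
if 8 < 30 and 30 < length and (length <= i):
    i = i % buf
if buf < length and length > 34 and (34 <= buf):
    out = 9
i = 2
if out != i:
    i = i - (11 - 0)
else:
    length = length - out * buf
i = out * 0

9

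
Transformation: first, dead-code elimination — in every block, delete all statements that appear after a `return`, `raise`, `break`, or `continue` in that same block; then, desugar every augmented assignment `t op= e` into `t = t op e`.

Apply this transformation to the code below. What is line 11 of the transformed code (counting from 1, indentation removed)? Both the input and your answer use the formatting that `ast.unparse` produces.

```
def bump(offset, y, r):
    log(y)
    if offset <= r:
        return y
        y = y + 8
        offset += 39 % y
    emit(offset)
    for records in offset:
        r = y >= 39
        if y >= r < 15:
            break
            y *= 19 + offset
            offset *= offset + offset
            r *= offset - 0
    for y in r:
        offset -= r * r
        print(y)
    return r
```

offset = offset - r * r

Transformed code:
def bump(offset, y, r):
    log(y)
    if offset <= r:
        return y
    emit(offset)
    for records in offset:
        r = y >= 39
        if y >= r < 15:
            break
    for y in r:
        offset = offset - r * r
        print(y)
    return r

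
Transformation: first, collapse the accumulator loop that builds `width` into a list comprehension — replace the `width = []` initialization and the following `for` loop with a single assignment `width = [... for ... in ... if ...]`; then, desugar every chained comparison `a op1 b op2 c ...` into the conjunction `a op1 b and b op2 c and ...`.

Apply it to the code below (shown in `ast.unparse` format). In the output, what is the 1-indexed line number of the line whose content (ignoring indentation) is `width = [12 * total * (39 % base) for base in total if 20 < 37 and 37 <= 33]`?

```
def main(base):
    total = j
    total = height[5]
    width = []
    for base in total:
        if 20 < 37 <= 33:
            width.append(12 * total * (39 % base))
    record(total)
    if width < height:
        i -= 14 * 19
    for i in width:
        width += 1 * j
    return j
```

Transformed code:
def main(base):
    total = j
    total = height[5]
    width = [12 * total * (39 % base) for base in total if 20 < 37 and 37 <= 33]
    record(total)
    if width < height:
        i -= 14 * 19
    for i in width:
        width += 1 * j
    return j

4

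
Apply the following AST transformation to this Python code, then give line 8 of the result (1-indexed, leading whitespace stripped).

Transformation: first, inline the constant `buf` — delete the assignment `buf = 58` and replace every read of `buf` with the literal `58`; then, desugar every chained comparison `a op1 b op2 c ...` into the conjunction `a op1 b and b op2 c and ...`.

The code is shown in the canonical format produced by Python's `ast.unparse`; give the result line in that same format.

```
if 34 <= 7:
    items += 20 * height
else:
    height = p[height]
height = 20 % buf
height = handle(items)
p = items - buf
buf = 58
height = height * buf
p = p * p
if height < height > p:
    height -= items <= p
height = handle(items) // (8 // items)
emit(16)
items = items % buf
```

height = height * 58

Transformed code:
if 34 <= 7:
    items += 20 * height
else:
    height = p[height]
height = 20 % 58
height = handle(items)
p = items - 58
height = height * 58
p = p * p
if height < height and height > p:
    height -= items <= p
height = handle(items) // (8 // items)
emit(16)
items = items % 58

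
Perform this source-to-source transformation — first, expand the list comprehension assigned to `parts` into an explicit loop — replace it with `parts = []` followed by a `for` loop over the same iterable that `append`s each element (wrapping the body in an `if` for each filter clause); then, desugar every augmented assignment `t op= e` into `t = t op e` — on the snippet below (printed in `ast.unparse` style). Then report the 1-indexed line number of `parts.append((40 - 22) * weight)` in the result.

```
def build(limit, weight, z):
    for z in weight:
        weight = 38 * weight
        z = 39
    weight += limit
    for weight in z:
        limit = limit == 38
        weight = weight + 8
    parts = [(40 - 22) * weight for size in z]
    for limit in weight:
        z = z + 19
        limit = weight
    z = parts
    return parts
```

Transformed code:
def build(limit, weight, z):
    for z in weight:
        weight = 38 * weight
        z = 39
    weight = weight + limit
    for weight in z:
        limit = limit == 38
        weight = weight + 8
    parts = []
    for size in z:
        parts.append((40 - 22) * weight)
    for limit in weight:
        z = z + 19
        limit = weight
    z = parts
    return parts

11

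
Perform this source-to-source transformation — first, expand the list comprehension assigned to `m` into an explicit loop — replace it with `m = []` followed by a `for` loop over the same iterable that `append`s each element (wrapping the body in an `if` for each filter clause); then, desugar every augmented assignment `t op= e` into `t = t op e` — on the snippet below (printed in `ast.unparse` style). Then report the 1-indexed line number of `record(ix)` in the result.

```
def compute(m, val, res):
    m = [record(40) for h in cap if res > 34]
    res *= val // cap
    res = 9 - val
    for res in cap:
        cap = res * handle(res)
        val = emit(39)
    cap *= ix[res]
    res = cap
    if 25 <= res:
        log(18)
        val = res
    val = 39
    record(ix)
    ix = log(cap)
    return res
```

17

Transformed code:
def compute(m, val, res):
    m = []
    for h in cap:
        if res > 34:
            m.append(record(40))
    res = res * (val // cap)
    res = 9 - val
    for res in cap:
        cap = res * handle(res)
        val = emit(39)
    cap = cap * ix[res]
    res = cap
    if 25 <= res:
        log(18)
        val = res
    val = 39
    record(ix)
    ix = log(cap)
    return res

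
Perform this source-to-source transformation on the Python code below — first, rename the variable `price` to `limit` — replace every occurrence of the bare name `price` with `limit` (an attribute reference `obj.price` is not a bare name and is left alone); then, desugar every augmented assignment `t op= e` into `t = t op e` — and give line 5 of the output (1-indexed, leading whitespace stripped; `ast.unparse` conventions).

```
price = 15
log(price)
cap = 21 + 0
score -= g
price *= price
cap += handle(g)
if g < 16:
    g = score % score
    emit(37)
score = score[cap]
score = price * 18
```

Transformed code:
limit = 15
log(limit)
cap = 21 + 0
score = score - g
limit = limit * limit
cap = cap + handle(g)
if g < 16:
    g = score % score
    emit(37)
score = score[cap]
score = limit * 18

limit = limit * limit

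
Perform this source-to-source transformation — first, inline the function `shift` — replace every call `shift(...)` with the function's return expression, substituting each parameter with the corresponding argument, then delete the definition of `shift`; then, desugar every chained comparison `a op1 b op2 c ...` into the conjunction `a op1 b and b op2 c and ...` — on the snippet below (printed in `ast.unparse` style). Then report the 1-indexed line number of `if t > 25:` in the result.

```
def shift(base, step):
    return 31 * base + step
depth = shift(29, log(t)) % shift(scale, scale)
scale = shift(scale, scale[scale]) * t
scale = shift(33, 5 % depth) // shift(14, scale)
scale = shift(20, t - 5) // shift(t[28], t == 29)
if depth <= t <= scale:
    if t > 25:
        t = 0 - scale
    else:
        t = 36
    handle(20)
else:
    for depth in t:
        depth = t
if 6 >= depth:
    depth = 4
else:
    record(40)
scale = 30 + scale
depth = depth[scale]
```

6

Transformed code:
depth = (31 * 29 + log(t)) % (31 * scale + scale)
scale = (31 * scale + scale[scale]) * t
scale = (31 * 33 + 5 % depth) // (31 * 14 + scale)
scale = (31 * 20 + (t - 5)) // (31 * t[28] + (t == 29))
if depth <= t and t <= scale:
    if t > 25:
        t = 0 - scale
    else:
        t = 36
    handle(20)
else:
    for depth in t:
        depth = t
if 6 >= depth:
    depth = 4
else:
    record(40)
scale = 30 + scale
depth = depth[scale]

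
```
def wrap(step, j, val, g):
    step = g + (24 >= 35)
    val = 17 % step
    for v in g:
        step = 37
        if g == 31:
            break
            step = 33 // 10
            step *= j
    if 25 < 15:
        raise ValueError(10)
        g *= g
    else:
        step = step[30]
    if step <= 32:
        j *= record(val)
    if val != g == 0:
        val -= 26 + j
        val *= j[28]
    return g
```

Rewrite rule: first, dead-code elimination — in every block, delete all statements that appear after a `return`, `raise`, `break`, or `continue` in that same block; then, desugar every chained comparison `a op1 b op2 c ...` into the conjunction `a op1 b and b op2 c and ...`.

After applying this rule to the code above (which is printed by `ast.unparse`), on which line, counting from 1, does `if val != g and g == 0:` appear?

14

Transformed code:
def wrap(step, j, val, g):
    step = g + (24 >= 35)
    val = 17 % step
    for v in g:
        step = 37
        if g == 31:
            break
    if 25 < 15:
        raise ValueError(10)
    else:
        step = step[30]
    if step <= 32:
        j *= record(val)
    if val != g and g == 0:
        val -= 26 + j
        val *= j[28]
    return g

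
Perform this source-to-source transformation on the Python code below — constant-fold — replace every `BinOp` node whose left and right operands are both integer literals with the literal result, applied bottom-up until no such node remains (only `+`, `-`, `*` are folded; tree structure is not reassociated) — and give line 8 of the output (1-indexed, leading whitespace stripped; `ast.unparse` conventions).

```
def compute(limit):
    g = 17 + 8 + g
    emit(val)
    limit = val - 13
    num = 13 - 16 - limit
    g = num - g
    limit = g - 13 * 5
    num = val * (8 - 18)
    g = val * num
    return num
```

num = val * -10

Transformed code:
def compute(limit):
    g = 25 + g
    emit(val)
    limit = val - 13
    num = -3 - limit
    g = num - g
    limit = g - 65
    num = val * -10
    g = val * num
    return num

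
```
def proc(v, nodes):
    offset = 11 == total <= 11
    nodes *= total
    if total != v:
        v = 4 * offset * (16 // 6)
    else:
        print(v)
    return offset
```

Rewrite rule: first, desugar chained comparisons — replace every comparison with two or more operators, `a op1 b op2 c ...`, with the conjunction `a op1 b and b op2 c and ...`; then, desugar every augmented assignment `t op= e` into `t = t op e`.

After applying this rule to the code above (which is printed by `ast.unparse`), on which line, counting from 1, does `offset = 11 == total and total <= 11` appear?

2

Transformed code:
def proc(v, nodes):
    offset = 11 == total and total <= 11
    nodes = nodes * total
    if total != v:
        v = 4 * offset * (16 // 6)
    else:
        print(v)
    return offset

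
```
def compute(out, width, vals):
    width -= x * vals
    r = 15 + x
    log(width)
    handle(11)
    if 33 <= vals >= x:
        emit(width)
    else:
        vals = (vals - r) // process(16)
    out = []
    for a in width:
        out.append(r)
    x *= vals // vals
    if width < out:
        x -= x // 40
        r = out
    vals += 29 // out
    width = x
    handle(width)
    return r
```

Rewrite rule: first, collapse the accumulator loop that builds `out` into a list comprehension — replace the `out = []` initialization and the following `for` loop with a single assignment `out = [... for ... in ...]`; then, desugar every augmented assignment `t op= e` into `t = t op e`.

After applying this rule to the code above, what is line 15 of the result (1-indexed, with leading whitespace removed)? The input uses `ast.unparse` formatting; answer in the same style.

vals = vals + 29 // out

Transformed code:
def compute(out, width, vals):
    width = width - x * vals
    r = 15 + x
    log(width)
    handle(11)
    if 33 <= vals >= x:
        emit(width)
    else:
        vals = (vals - r) // process(16)
    out = [r for a in width]
    x = x * (vals // vals)
    if width < out:
        x = x - x // 40
        r = out
    vals = vals + 29 // out
    width = x
    handle(width)
    return r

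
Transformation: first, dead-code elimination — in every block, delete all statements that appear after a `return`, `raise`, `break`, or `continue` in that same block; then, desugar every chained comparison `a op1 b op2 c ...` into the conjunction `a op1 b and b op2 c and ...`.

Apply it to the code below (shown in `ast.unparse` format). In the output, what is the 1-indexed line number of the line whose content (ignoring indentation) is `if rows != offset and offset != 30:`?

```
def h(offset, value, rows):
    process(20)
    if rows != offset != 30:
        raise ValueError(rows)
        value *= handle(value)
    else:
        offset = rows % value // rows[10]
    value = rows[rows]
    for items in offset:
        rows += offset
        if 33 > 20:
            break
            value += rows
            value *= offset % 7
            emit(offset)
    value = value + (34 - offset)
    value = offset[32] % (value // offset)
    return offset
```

Transformed code:
def h(offset, value, rows):
    process(20)
    if rows != offset and offset != 30:
        raise ValueError(rows)
    else:
        offset = rows % value // rows[10]
    value = rows[rows]
    for items in offset:
        rows += offset
        if 33 > 20:
            break
    value = value + (34 - offset)
    value = offset[32] % (value // offset)
    return offset

3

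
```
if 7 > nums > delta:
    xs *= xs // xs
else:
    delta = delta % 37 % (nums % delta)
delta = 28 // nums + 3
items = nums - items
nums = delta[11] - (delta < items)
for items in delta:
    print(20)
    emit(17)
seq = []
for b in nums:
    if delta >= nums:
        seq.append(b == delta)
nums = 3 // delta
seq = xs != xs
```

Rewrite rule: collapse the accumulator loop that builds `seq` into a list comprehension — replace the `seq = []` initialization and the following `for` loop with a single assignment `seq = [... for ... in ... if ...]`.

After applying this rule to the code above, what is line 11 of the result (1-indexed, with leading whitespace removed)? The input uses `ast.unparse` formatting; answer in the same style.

seq = [b == delta for b in nums if delta >= nums]

Transformed code:
if 7 > nums > delta:
    xs *= xs // xs
else:
    delta = delta % 37 % (nums % delta)
delta = 28 // nums + 3
items = nums - items
nums = delta[11] - (delta < items)
for items in delta:
    print(20)
    emit(17)
seq = [b == delta for b in nums if delta >= nums]
nums = 3 // delta
seq = xs != xs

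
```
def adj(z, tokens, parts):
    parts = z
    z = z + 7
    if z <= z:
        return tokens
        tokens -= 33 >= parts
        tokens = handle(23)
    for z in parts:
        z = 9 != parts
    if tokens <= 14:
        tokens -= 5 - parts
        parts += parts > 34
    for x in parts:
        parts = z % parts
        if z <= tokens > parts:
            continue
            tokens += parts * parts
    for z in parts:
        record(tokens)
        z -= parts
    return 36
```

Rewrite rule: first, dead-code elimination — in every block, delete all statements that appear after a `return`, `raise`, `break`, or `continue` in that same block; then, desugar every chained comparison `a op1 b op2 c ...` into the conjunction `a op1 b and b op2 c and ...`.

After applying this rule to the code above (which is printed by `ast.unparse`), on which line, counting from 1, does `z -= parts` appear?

Transformed code:
def adj(z, tokens, parts):
    parts = z
    z = z + 7
    if z <= z:
        return tokens
    for z in parts:
        z = 9 != parts
    if tokens <= 14:
        tokens -= 5 - parts
        parts += parts > 34
    for x in parts:
        parts = z % parts
        if z <= tokens and tokens > parts:
            continue
    for z in parts:
        record(tokens)
        z -= parts
    return 36

17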